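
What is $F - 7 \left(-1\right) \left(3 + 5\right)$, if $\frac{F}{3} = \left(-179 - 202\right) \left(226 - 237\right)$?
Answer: $12629$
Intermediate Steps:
$F = 12573$ ($F = 3 \left(-179 - 202\right) \left(226 - 237\right) = 3 \left(\left(-381\right) \left(-11\right)\right) = 3 \cdot 4191 = 12573$)
$F - 7 \left(-1\right) \left(3 + 5\right) = 12573 - 7 \left(-1\right) \left(3 + 5\right) = 12573 - \left(-7\right) 8 = 12573 - -56 = 12573 + 56 = 12629$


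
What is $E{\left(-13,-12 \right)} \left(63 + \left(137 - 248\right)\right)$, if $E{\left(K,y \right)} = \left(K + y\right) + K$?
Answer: $1824$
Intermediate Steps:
$E{\left(K,y \right)} = y + 2 K$
$E{\left(-13,-12 \right)} \left(63 + \left(137 - 248\right)\right) = \left(-12 + 2 \left(-13\right)\right) \left(63 + \left(137 - 248\right)\right) = \left(-12 - 26\right) \left(63 + \left(137 - 248\right)\right) = - 38 \left(63 - 111\right) = \left(-38\right) \left(-48\right) = 1824$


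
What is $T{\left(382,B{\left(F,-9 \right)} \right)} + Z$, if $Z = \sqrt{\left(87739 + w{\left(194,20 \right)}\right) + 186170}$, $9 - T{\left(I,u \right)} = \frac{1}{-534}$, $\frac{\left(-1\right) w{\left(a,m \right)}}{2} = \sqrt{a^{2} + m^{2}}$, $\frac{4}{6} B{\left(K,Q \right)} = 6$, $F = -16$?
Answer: $\frac{4807}{534} + \sqrt{273909 - 4 \sqrt{9509}} \approx 531.99$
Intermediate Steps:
$B{\left(K,Q \right)} = 9$ ($B{\left(K,Q \right)} = \frac{3}{2} \cdot 6 = 9$)
$w{\left(a,m \right)} = - 2 \sqrt{a^{2} + m^{2}}$
$T{\left(I,u \right)} = \frac{4807}{534}$ ($T{\left(I,u \right)} = 9 - \frac{1}{-534} = 9 - - \frac{1}{534} = 9 + \frac{1}{534} = \frac{4807}{534}$)
$Z = \sqrt{273909 - 4 \sqrt{9509}}$ ($Z = \sqrt{\left(87739 - 2 \sqrt{194^{2} + 20^{2}}\right) + 186170} = \sqrt{\left(87739 - 2 \sqrt{37636 + 400}\right) + 186170} = \sqrt{\left(87739 - 2 \sqrt{38036}\right) + 186170} = \sqrt{\left(87739 - 2 \cdot 2 \sqrt{9509}\right) + 186170} = \sqrt{\left(87739 - 4 \sqrt{9509}\right) + 186170} = \sqrt{273909 - 4 \sqrt{9509}} \approx 522.99$)
$T{\left(382,B{\left(F,-9 \right)} \right)} + Z = \frac{4807}{534} + \sqrt{273909 - 4 \sqrt{9509}}$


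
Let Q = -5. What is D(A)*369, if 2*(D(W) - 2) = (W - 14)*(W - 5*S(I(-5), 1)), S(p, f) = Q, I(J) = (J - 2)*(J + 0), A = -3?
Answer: -68265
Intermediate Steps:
I(J) = J*(-2 + J) (I(J) = (-2 + J)*J = J*(-2 + J))
S(p, f) = -5
D(W) = 2 + (-14 + W)*(25 + W)/2 (D(W) = 2 + ((W - 14)*(W - 5*(-5)))/2 = 2 + ((-14 + W)*(W + 25))/2 = 2 + ((-14 + W)*(25 + W))/2 = 2 + (-14 + W)*(25 + W)/2)
D(A)*369 = (-173 + (1/2)*(-3)**2 + (11/2)*(-3))*369 = (-173 + (1/2)*9 - 33/2)*369 = (-173 + 9/2 - 33/2)*369 = -185*369 = -68265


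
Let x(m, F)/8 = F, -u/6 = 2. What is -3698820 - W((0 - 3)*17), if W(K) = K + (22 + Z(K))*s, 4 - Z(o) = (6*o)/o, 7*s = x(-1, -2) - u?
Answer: -25891303/7 ≈ -3.6988e+6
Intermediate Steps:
u = -12 (u = -6*2 = -12)
x(m, F) = 8*F
s = -4/7 (s = (8*(-2) - 1*(-12))/7 = (-16 + 12)/7 = (⅐)*(-4) = -4/7 ≈ -0.57143)
Z(o) = -2 (Z(o) = 4 - 6*o/o = 4 - 1*6 = 4 - 6 = -2)
W(K) = -80/7 + K (W(K) = K + (22 - 2)*(-4/7) = K + 20*(-4/7) = K - 80/7 = -80/7 + K)
-3698820 - W((0 - 3)*17) = -3698820 - (-80/7 + (0 - 3)*17) = -3698820 - (-80/7 - 3*17) = -3698820 - (-80/7 - 51) = -3698820 - 1*(-437/7) = -3698820 + 437/7 = -25891303/7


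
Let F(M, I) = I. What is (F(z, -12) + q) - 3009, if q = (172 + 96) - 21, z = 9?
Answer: -2774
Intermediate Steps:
q = 247 (q = 268 - 21 = 247)
(F(z, -12) + q) - 3009 = (-12 + 247) - 3009 = 235 - 3009 = -2774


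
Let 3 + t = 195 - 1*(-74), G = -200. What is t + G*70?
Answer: -13734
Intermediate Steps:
t = 266 (t = -3 + (195 - 1*(-74)) = -3 + (195 + 74) = -3 + 269 = 266)
t + G*70 = 266 - 200*70 = 266 - 14000 = -13734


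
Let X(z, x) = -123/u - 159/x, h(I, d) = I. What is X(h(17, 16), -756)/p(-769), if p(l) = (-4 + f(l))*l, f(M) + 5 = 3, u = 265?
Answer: -16951/308122920 ≈ -5.5014e-5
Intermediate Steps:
X(z, x) = -123/265 - 159/x
f(M) = -2 (f(M) = -5 + 3 = -2)
p(l) = -6*l (p(l) = (-4 - 2)*l = -6*l)
X(h(17, 16), -756)/p(-769) = (-123/265 - 159/(-756))/((-6*(-769))) = (-123/265 - 159*(-1/756))/4614 = (-123/265 + 53/252)*(1/4614) = -16951/66780*1/4614 = -16951/308122920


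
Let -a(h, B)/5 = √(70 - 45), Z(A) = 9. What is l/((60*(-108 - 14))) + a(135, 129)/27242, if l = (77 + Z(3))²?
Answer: -12604052/12463215 ≈ -1.0113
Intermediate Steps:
a(h, B) = -25 (a(h, B) = -5*√(70 - 45) = -5*√25 = -5*5 = -25)
l = 7396 (l = (77 + 9)² = 86² = 7396)
l/((60*(-108 - 14))) + a(135, 129)/27242 = 7396/((60*(-108 - 14))) - 25/27242 = 7396/((60*(-122))) - 25*1/27242 = 7396/(-7320) - 25/27242 = 7396*(-1/7320) - 25/27242 = -1849/1830 - 25/27242 = -12604052/12463215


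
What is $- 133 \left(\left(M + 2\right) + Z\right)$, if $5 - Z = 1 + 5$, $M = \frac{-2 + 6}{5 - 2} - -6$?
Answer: $- \frac{3325}{3} \approx -1108.3$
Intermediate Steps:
$M = \frac{22}{3}$ ($M = \frac{4}{3} + 6 = \frac{22}{3} \approx 7.3333$)
$Z = -1$ ($Z = 5 - \left(1 + 5\right) = 5 - 6 = -1$)
$- 133 \left(\left(M + 2\right) + Z\right) = - 133 \left(\left(\frac{22}{3} + 2\right) - 1\right) = - 133 \left(\frac{28}{3} - 1\right) = \left(-133\right) \frac{25}{3} = - \frac{3325}{3}$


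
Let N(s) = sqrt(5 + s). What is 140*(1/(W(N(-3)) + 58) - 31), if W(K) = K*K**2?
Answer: -3639230/839 - 70*sqrt(2)/839 ≈ -4337.7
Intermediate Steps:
W(K) = K**3
140*(1/(W(N(-3)) + 58) - 31) = 140*(1/((sqrt(5 - 3))**3 + 58) - 31) = 140*(1/((sqrt(2))**3 + 58) - 31) = 140*(1/(2*sqrt(2) + 58) - 31) = 140*(1/(58 + 2*sqrt(2)) - 31) = 140*(-31 + 1/(58 + 2*sqrt(2))) = -4340 + 140/(58 + 2*sqrt(2))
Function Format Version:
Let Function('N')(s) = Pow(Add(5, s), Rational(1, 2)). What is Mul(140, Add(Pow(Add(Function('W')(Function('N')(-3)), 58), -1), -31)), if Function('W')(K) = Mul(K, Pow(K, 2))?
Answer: Add(Rational(-3639230, 839), Mul(Rational(-70, 839), Pow(2, Rational(1, 2)))) ≈ -4337.7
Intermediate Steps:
Function('W')(K) = Pow(K, 3)
Mul(140, Add(Pow(Add(Function('W')(Function('N')(-3)), 58), -1), -31)) = Mul(140, Add(Pow(Add(Pow(Pow(Add(5, -3), Rational(1, 2)), 3), 58), -1), -31)) = Mul(140, Add(Pow(Add(Pow(Pow(2, Rational(1, 2)), 3), 58), -1), -31)) = Mul(140, Add(Pow(Add(Mul(2, Pow(2, Rational(1, 2))), 58), -1), -31)) = Mul(140, Add(Pow(Add(58, Mul(2, Pow(2, Rational(1, 2)))), -1), -31)) = Mul(140, Add(-31, Pow(Add(58, Mul(2, Pow(2, Rational(1, 2)))), -1))) = Add(-4340, Mul(140, Pow(Add(58, Mul(2, Pow(2, Rational(1, 2)))), -1)))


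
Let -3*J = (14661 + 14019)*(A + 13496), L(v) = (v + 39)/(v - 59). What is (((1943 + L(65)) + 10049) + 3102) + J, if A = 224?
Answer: -393444266/3 ≈ -1.3115e+8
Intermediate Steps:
L(v) = (39 + v)/(-59 + v)
J = -131163200 (J = -(14661 + 14019)*(224 + 13496)/3 = -9560*13720 = -1/3*393489600 = -131163200)
(((1943 + L(65)) + 10049) + 3102) + J = (((1943 + (39 + 65)/(-59 + 65)) + 10049) + 3102) - 131163200 = (((1943 + 104/6) + 10049) + 3102) - 131163200 = (((1943 + (1/6)*104) + 10049) + 3102) - 131163200 = (((1943 + 52/3) + 10049) + 3102) - 131163200 = ((5881/3 + 10049) + 3102) - 131163200 = (36028/3 + 3102) - 131163200 = 45334/3 - 131163200 = -393444266/3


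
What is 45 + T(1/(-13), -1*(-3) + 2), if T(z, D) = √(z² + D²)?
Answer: 45 + √4226/13 ≈ 50.001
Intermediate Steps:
T(z, D) = √(D² + z²)
45 + T(1/(-13), -1*(-3) + 2) = 45 + √((-1*(-3) + 2)² + (1/(-13))²) = 45 + √((3 + 2)² + (-1/13)²) = 45 + √(5² + 1/169) = 45 + √(25 + 1/169) = 45 + √(4226/169) = 45 + √4226/13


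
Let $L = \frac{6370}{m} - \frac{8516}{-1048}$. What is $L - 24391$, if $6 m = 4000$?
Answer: $- \frac{638580959}{26200} \approx -24373.0$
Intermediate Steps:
$m = \frac{2000}{3}$ ($m = \frac{1}{6} \cdot 4000 = \frac{2000}{3} \approx 666.67$)
$L = \frac{463241}{26200}$ ($L = \frac{6370}{\frac{2000}{3}} - \frac{8516}{-1048} = 6370 \cdot \frac{3}{2000} - - \frac{2129}{262} = \frac{1911}{200} + \frac{2129}{262} = \frac{463241}{26200} \approx 17.681$)
$L - 24391 = \frac{463241}{26200} - 24391 = - \frac{638580959}{26200}$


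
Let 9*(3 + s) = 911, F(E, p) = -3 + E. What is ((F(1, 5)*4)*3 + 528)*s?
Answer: 49504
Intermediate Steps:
s = 884/9 (s = -3 + (⅑)*911 = -3 + 911/9 = 884/9 ≈ 98.222)
((F(1, 5)*4)*3 + 528)*s = (((-3 + 1)*4)*3 + 528)*(884/9) = (-2*4*3 + 528)*(884/9) = (-8*3 + 528)*(884/9) = (-24 + 528)*(884/9) = 504*(884/9) = 49504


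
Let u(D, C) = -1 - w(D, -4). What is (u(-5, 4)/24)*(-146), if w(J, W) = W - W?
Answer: 73/12 ≈ 6.0833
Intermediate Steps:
w(J, W) = 0
u(D, C) = -1 (u(D, C) = -1 - 1*0 = -1 + 0 = -1)
(u(-5, 4)/24)*(-146) = -1/24*(-146) = 73/12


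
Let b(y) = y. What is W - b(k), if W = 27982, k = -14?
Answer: 27996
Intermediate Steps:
W - b(k) = 27982 - 1*(-14) = 27982 + 14 = 27996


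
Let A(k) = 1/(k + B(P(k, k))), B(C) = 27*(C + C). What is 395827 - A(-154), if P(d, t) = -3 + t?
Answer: 3416778665/8632 ≈ 3.9583e+5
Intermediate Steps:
B(C) = 54*C (B(C) = 27*(2*C) = 54*C)
A(k) = 1/(-162 + 55*k) (A(k) = 1/(k + 54*(-3 + k)) = 1/(k + (-162 + 54*k)) = 1/(-162 + 55*k))
395827 - A(-154) = 395827 - 1/(-162 + 55*(-154)) = 395827 - 1/(-162 - 8470) = 395827 - 1/(-8632) = 395827 - 1*(-1/8632) = 395827 + 1/8632 = 3416778665/8632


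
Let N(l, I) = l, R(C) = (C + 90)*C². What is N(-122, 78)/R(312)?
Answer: -61/19566144 ≈ -3.1176e-6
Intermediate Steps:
R(C) = C²*(90 + C) (R(C) = (90 + C)*C² = C²*(90 + C))
N(-122, 78)/R(312) = -122*1/(97344*(90 + 312)) = -122/(97344*402) = -122/39132288 = -122*1/39132288 = -61/19566144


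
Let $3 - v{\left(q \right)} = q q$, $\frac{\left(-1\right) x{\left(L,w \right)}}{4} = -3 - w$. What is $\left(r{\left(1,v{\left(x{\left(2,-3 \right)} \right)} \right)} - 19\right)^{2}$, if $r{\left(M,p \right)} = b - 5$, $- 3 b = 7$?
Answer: $\frac{6241}{9} \approx 693.44$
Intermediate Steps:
$b = - \frac{7}{3}$ ($b = \left(- \frac{1}{3}\right) 7 = - \frac{7}{3} \approx -2.3333$)
$x{\left(L,w \right)} = 12 + 4 w$ ($x{\left(L,w \right)} = - 4 \left(-3 - w\right) = 12 + 4 w$)
$v{\left(q \right)} = 3 - q^{2}$ ($v{\left(q \right)} = 3 - q q = 3 - q^{2}$)
$r{\left(M,p \right)} = - \frac{22}{3}$ ($r{\left(M,p \right)} = - \frac{7}{3} - 5 = - \frac{22}{3}$)
$\left(r{\left(1,v{\left(x{\left(2,-3 \right)} \right)} \right)} - 19\right)^{2} = \left(- \frac{22}{3} - 19\right)^{2} = \left(- \frac{79}{3}\right)^{2} = \frac{6241}{9}$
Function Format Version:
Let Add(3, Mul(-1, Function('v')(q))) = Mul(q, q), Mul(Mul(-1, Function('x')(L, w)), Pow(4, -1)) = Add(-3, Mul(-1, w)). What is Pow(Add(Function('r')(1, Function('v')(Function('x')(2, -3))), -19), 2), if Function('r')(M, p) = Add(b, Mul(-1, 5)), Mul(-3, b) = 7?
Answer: Rational(6241, 9) ≈ 693.44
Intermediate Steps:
b = Rational(-7, 3) (b = Mul(Rational(-1, 3), 7) = Rational(-7, 3) ≈ -2.3333)
Function('x')(L, w) = Add(12, Mul(4, w)) (Function('x')(L, w) = Mul(-4, Add(-3, Mul(-1, w))) = Add(12, Mul(4, w)))
Function('v')(q) = Add(3, Mul(-1, Pow(q, 2))) (Function('v')(q) = Add(3, Mul(-1, Mul(q, q))) = Add(3, Mul(-1, Pow(q, 2))))
Function('r')(M, p) = Rational(-22, 3) (Function('r')(M, p) = Add(Rational(-7, 3), Mul(-1, 5)) = Add(Rational(-7, 3), -5) = Rational(-22, 3))
Pow(Add(Function('r')(1, Function('v')(Function('x')(2, -3))), -19), 2) = Pow(Add(Rational(-22, 3), -19), 2) = Pow(Rational(-79, 3), 2) = Rational(6241, 9)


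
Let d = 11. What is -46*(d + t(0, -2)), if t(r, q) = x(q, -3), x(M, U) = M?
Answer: -414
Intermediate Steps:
t(r, q) = q
-46*(d + t(0, -2)) = -46*(11 - 2) = -46*9 = -414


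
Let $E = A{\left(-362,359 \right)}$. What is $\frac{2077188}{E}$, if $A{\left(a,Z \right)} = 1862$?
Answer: $\frac{1038594}{931} \approx 1115.6$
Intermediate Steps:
$E = 1862$
$\frac{2077188}{E} = \frac{2077188}{1862} = 2077188 \cdot \frac{1}{1862} = \frac{1038594}{931}$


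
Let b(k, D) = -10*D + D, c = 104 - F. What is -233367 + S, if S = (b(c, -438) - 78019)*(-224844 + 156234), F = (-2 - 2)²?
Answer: 5082189603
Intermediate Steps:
F = 16 (F = (-4)² = 16)
c = 88 (c = 104 - 1*16 = 104 - 16 = 88)
b(k, D) = -9*D
S = 5082422970 (S = (-9*(-438) - 78019)*(-224844 + 156234) = (3942 - 78019)*(-68610) = -74077*(-68610) = 5082422970)
-233367 + S = -233367 + 5082422970 = 5082189603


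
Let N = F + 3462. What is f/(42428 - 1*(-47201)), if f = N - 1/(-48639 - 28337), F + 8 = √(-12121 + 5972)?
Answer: 265875105/6899281904 + I*√6149/89629 ≈ 0.038537 + 0.00087489*I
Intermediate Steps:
F = -8 + I*√6149 (F = -8 + √(-12121 + 5972) = -8 + √(-6149) = -8 + I*√6149 ≈ -8.0 + 78.416*I)
N = 3454 + I*√6149 (N = (-8 + I*√6149) + 3462 = 3454 + I*√6149 ≈ 3454.0 + 78.416*I)
f = 265875105/76976 + I*√6149 (f = (3454 + I*√6149) - 1/(-48639 - 28337) = (3454 + I*√6149) - 1/(-76976) = (3454 + I*√6149) - 1*(-1/76976) = (3454 + I*√6149) + 1/76976 = 265875105/76976 + I*√6149 ≈ 3454.0 + 78.416*I)
f/(42428 - 1*(-47201)) = (265875105/76976 + I*√6149)/(42428 - 1*(-47201)) = (265875105/76976 + I*√6149)/(42428 + 47201) = (265875105/76976 + I*√6149)/89629 = (265875105/76976 + I*√6149)*(1/89629) = 265875105/6899281904 + I*√6149/89629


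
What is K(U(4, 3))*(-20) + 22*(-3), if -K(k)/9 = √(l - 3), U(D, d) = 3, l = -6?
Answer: -66 + 540*I ≈ -66.0 + 540.0*I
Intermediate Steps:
K(k) = -27*I (K(k) = -9*√(-6 - 3) = -27*I)
K(U(4, 3))*(-20) + 22*(-3) = -27*I*(-20) + 22*(-3) = 540*I - 66 = -66 + 540*I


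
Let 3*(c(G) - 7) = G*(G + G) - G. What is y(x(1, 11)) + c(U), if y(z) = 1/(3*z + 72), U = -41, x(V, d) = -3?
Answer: 71905/63 ≈ 1141.3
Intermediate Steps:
y(z) = 1/(72 + 3*z)
c(G) = 7 - G/3 + 2*G²/3 (c(G) = 7 + (G*(G + G) - G)/3 = 7 + (G*(2*G) - G)/3 = 7 + (2*G² - G)/3 = 7 + (-G + 2*G²)/3 = 7 + (-G/3 + 2*G²/3) = 7 - G/3 + 2*G²/3)
y(x(1, 11)) + c(U) = 1/(3*(24 - 3)) + (7 - ⅓*(-41) + (⅔)*(-41)²) = (⅓)/21 + (7 + 41/3 + (⅔)*1681) = (⅓)*(1/21) + (7 + 41/3 + 3362/3) = 1/63 + 3424/3 = 71905/63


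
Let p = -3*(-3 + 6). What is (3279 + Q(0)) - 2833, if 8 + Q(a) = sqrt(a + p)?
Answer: 438 + 3*I ≈ 438.0 + 3.0*I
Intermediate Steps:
p = -9 (p = -3*3 = -9)
Q(a) = -8 + sqrt(-9 + a) (Q(a) = -8 + sqrt(a - 9) = -8 + sqrt(-9 + a))
(3279 + Q(0)) - 2833 = (3279 + (-8 + sqrt(-9 + 0))) - 2833 = (3279 + (-8 + sqrt(-9))) - 2833 = (3279 + (-8 + 3*I)) - 2833 = (3271 + 3*I) - 2833 = 438 + 3*I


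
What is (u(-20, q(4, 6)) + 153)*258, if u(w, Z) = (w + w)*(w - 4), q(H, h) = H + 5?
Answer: 287154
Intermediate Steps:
q(H, h) = 5 + H
u(w, Z) = 2*w*(-4 + w) (u(w, Z) = (2*w)*(-4 + w) = 2*w*(-4 + w))
(u(-20, q(4, 6)) + 153)*258 = (2*(-20)*(-4 - 20) + 153)*258 = (2*(-20)*(-24) + 153)*258 = (960 + 153)*258 = 1113*258 = 287154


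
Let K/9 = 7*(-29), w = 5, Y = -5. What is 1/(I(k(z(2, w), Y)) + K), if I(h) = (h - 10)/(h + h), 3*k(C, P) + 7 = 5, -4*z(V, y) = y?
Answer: -1/1819 ≈ -0.00054975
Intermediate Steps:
z(V, y) = -y/4
k(C, P) = -⅔ (k(C, P) = -7/3 + (⅓)*5 = -7/3 + 5/3 = -⅔)
K = -1827 (K = 9*(7*(-29)) = 9*(-203) = -1827)
I(h) = (-10 + h)/(2*h) (I(h) = (-10 + h)/((2*h)) = (-10 + h)*(1/(2*h)) = (-10 + h)/(2*h))
1/(I(k(z(2, w), Y)) + K) = 1/((-10 - ⅔)/(2*(-⅔)) - 1827) = 1/((½)*(-3/2)*(-32/3) - 1827) = 1/(8 - 1827) = 1/(-1819) = -1/1819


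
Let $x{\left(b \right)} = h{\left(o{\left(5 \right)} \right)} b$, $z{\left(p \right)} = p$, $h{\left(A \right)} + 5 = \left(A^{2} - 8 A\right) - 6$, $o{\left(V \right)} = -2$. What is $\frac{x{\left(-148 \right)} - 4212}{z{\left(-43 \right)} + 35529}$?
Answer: $- \frac{252}{1613} \approx -0.15623$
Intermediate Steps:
$h{\left(A \right)} = -11 + A^{2} - 8 A$ ($h{\left(A \right)} = -5 - \left(6 - A^{2} + 8 A\right) = -11 + A^{2} - 8 A$)
$x{\left(b \right)} = 9 b$ ($x{\left(b \right)} = \left(-11 + \left(-2\right)^{2} - -16\right) b = \left(-11 + 4 + 16\right) b = 9 b$)
$\frac{x{\left(-148 \right)} - 4212}{z{\left(-43 \right)} + 35529} = \frac{9 \left(-148\right) - 4212}{-43 + 35529} = \frac{-1332 - 4212}{35486} = \left(-1332 - 4212\right) \frac{1}{35486} = \left(-5544\right) \frac{1}{35486} = - \frac{252}{1613}$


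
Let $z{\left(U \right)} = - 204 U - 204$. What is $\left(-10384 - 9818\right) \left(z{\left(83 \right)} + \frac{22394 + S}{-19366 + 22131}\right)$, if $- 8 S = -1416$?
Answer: $\frac{136676541534}{395} \approx 3.4602 \cdot 10^{8}$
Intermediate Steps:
$S = 177$ ($S = \left(- \frac{1}{8}\right) \left(-1416\right) = 177$)
$z{\left(U \right)} = -204 - 204 U$
$\left(-10384 - 9818\right) \left(z{\left(83 \right)} + \frac{22394 + S}{-19366 + 22131}\right) = \left(-10384 - 9818\right) \left(\left(-204 - 16932\right) + \frac{22394 + 177}{-19366 + 22131}\right) = - 20202 \left(\left(-204 - 16932\right) + \frac{22571}{2765}\right) = - 20202 \left(-17136 + 22571 \cdot \frac{1}{2765}\right) = - 20202 \left(-17136 + \frac{22571}{2765}\right) = \left(-20202\right) \left(- \frac{47358469}{2765}\right) = \frac{136676541534}{395}$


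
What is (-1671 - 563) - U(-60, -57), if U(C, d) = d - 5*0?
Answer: -2177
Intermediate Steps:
U(C, d) = d (U(C, d) = d + 0 = d)
(-1671 - 563) - U(-60, -57) = (-1671 - 563) - 1*(-57) = -2234 + 57 = -2177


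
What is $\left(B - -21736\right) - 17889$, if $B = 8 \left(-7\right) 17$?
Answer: $2895$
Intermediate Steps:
$B = -952$ ($B = \left(-56\right) 17 = -952$)
$\left(B - -21736\right) - 17889 = \left(-952 - -21736\right) - 17889 = \left(-952 + 21736\right) - 17889 = 20784 - 17889 = 2895$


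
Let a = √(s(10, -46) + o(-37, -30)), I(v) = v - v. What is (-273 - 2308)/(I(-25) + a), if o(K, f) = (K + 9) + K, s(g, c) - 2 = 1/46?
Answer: 2581*I*√133262/2897 ≈ 325.23*I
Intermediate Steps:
s(g, c) = 93/46 (s(g, c) = 2 + 1/46 = 93/46)
o(K, f) = 9 + 2*K (o(K, f) = (9 + K) + K = 9 + 2*K)
I(v) = 0
a = I*√133262/46 (a = √(93/46 + (9 + 2*(-37))) = √(93/46 + (9 - 74)) = √(93/46 - 65) = √(-2897/46) = I*√133262/46 ≈ 7.9359*I)
(-273 - 2308)/(I(-25) + a) = (-273 - 2308)/(0 + I*√133262/46) = -2581*(-I*√133262/2897) = -(-2581)*I*√133262/2897 = 2581*I*√133262/2897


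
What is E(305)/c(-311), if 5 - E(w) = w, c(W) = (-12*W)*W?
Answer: 25/96721 ≈ 0.00025848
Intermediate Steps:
c(W) = -12*W²
E(w) = 5 - w
E(305)/c(-311) = (5 - 1*305)/((-12*(-311)²)) = (5 - 305)/((-12*96721)) = -300/(-1160652) = -300*(-1/1160652) = 25/96721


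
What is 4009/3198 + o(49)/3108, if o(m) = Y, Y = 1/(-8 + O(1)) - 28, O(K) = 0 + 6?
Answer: 4122943/3313128 ≈ 1.2444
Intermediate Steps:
O(K) = 6
Y = -57/2 (Y = 1/(-8 + 6) - 28 = 1/(-2) - 28 = -½ - 28 = -57/2 ≈ -28.500)
o(m) = -57/2
4009/3198 + o(49)/3108 = 4009/3198 - 57/2/3108 = 4009*(1/3198) - 57/2*1/3108 = 4009/3198 - 19/2072 = 4122943/3313128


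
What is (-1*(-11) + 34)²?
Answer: 2025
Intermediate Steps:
(-1*(-11) + 34)² = (11 + 34)² = 45² = 2025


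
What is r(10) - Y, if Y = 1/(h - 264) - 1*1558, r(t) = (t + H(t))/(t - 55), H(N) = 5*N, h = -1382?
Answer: 7686823/4938 ≈ 1556.7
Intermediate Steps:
r(t) = 6*t/(-55 + t) (r(t) = (t + 5*t)/(t - 55) = (6*t)/(-55 + t) = 6*t/(-55 + t))
Y = -2564469/1646 (Y = 1/(-1382 - 264) - 1*1558 = 1/(-1646) - 1558 = -1/1646 - 1558 = -2564469/1646 ≈ -1558.0)
r(10) - Y = 6*10/(-55 + 10) - 1*(-2564469/1646) = 6*10/(-45) + 2564469/1646 = 6*10*(-1/45) + 2564469/1646 = -4/3 + 2564469/1646 = 7686823/4938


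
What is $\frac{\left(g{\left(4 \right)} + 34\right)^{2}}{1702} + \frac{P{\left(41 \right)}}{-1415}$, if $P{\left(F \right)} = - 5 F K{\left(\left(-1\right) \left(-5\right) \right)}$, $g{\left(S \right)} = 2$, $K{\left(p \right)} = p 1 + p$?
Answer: $\frac{532294}{240833} \approx 2.2102$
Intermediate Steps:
$K{\left(p \right)} = 2 p$ ($K{\left(p \right)} = p + p = 2 p$)
$P{\left(F \right)} = - 50 F$ ($P{\left(F \right)} = - 5 F 2 \left(\left(-1\right) \left(-5\right)\right) = - 5 F 2 \cdot 5 = - 5 F 10 = - 50 F$)
$\frac{\left(g{\left(4 \right)} + 34\right)^{2}}{1702} + \frac{P{\left(41 \right)}}{-1415} = \frac{\left(2 + 34\right)^{2}}{1702} + \frac{\left(-50\right) 41}{-1415} = 36^{2} \cdot \frac{1}{1702} - - \frac{410}{283} = 1296 \cdot \frac{1}{1702} + \frac{410}{283} = \frac{648}{851} + \frac{410}{283} = \frac{532294}{240833}$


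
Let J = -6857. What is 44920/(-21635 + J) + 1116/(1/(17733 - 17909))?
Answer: -1399082398/7123 ≈ -1.9642e+5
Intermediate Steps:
44920/(-21635 + J) + 1116/(1/(17733 - 17909)) = 44920/(-21635 - 6857) + 1116/(1/(17733 - 17909)) = 44920/(-28492) + 1116/(1/(-176)) = 44920*(-1/28492) + 1116/(-1/176) = -11230/7123 + 1116*(-176) = -11230/7123 - 196416 = -1399082398/7123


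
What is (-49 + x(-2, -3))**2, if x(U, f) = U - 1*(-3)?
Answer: 2304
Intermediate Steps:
x(U, f) = 3 + U (x(U, f) = U + 3 = 3 + U)
(-49 + x(-2, -3))**2 = (-49 + (3 - 2))**2 = (-49 + 1)**2 = (-48)**2 = 2304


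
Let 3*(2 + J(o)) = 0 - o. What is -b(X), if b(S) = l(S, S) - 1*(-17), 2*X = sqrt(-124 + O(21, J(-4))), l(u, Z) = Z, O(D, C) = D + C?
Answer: -17 - I*sqrt(933)/6 ≈ -17.0 - 5.0908*I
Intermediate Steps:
J(o) = -2 - o/3 (J(o) = -2 + (0 - o)/3 = -2 + (-o)/3 = -2 - o/3)
O(D, C) = C + D
X = I*sqrt(933)/6 (X = sqrt(-124 + ((-2 - 1/3*(-4)) + 21))/2 = sqrt(-124 + ((-2 + 4/3) + 21))/2 = sqrt(-124 + (-2/3 + 21))/2 = sqrt(-124 + 61/3)/2 = sqrt(-311/3)/2 = (I*sqrt(933)/3)/2 = I*sqrt(933)/6 ≈ 5.0908*I)
b(S) = 17 + S (b(S) = S - 1*(-17) = S + 17 = 17 + S)
-b(X) = -(17 + I*sqrt(933)/6) = -17 - I*sqrt(933)/6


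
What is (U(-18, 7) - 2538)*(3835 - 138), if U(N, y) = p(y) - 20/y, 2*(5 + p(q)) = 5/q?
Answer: -18821427/2 ≈ -9.4107e+6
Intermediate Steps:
p(q) = -5 + 5/(2*q) (p(q) = -5 + (5/q)/2 = -5 + 5/(2*q))
U(N, y) = -5 - 35/(2*y) (U(N, y) = (-5 + 5/(2*y)) - 20/y = -5 - 35/(2*y))
(U(-18, 7) - 2538)*(3835 - 138) = ((-5 - 35/2/7) - 2538)*(3835 - 138) = ((-5 - 35/2*1/7) - 2538)*3697 = ((-5 - 5/2) - 2538)*3697 = (-15/2 - 2538)*3697 = -5091/2*3697 = -18821427/2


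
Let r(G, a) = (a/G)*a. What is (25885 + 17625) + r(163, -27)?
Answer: 7092859/163 ≈ 43515.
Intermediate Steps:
r(G, a) = a**2/G
(25885 + 17625) + r(163, -27) = (25885 + 17625) + (-27)**2/163 = 43510 + (1/163)*729 = 43510 + 729/163 = 7092859/163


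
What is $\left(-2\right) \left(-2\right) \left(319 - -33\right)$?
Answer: $1408$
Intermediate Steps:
$\left(-2\right) \left(-2\right) \left(319 - -33\right) = 4 \left(319 + 33\right) = 4 \cdot 352 = 1408$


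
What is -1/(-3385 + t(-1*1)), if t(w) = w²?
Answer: 1/3384 ≈ 0.00029551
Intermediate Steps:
-1/(-3385 + t(-1*1)) = -1/(-3385 + (-1*1)²) = -1/(-3385 + (-1)²) = -1/(-3385 + 1) = -1/(-3384) = -1*(-1/3384) = 1/3384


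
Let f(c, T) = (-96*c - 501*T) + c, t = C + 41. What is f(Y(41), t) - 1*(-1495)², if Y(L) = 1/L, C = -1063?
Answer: -70643218/41 ≈ -1.7230e+6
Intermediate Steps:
t = -1022 (t = -1063 + 41 = -1022)
f(c, T) = -501*T - 95*c (f(c, T) = (-501*T - 96*c) + c = -501*T - 95*c)
f(Y(41), t) - 1*(-1495)² = (-501*(-1022) - 95/41) - 1*(-1495)² = (512022 - 95*1/41) - 1*2235025 = (512022 - 95/41) - 2235025 = 20992807/41 - 2235025 = -70643218/41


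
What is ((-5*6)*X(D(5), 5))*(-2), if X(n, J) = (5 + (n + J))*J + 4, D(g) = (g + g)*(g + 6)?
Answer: 36240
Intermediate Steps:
D(g) = 2*g*(6 + g) (D(g) = (2*g)*(6 + g) = 2*g*(6 + g))
X(n, J) = 4 + J*(5 + J + n) (X(n, J) = (5 + (J + n))*J + 4 = (5 + J + n)*J + 4 = J*(5 + J + n) + 4 = 4 + J*(5 + J + n))
((-5*6)*X(D(5), 5))*(-2) = ((-5*6)*(4 + 5² + 5*5 + 5*(2*5*(6 + 5))))*(-2) = -30*(4 + 25 + 25 + 5*(2*5*11))*(-2) = -30*(4 + 25 + 25 + 5*110)*(-2) = -30*(4 + 25 + 25 + 550)*(-2) = -30*604*(-2) = -18120*(-2) = 36240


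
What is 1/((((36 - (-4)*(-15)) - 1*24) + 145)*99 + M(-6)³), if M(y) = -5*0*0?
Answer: 1/9603 ≈ 0.00010413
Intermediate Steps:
M(y) = 0 (M(y) = 0*0 = 0)
1/((((36 - (-4)*(-15)) - 1*24) + 145)*99 + M(-6)³) = 1/((((36 - (-4)*(-15)) - 1*24) + 145)*99 + 0³) = 1/((((36 - 1*60) - 24) + 145)*99 + 0) = 1/((((36 - 60) - 24) + 145)*99 + 0) = 1/(((-24 - 24) + 145)*99 + 0) = 1/((-48 + 145)*99 + 0) = 1/(97*99 + 0) = 1/(9603 + 0) = 1/9603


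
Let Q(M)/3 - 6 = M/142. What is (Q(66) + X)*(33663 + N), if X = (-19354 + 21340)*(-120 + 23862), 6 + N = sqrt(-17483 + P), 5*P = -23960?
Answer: 112675754506653/71 + 150649462305*I*sqrt(11)/71 ≈ 1.587e+12 + 7.0373e+9*I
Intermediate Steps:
P = -4792 (P = (1/5)*(-23960) = -4792)
Q(M) = 18 + 3*M/142 (Q(M) = 18 + 3*(M/142) = 18 + 3*M/142)
N = -6 + 45*I*sqrt(11) (N = -6 + sqrt(-17483 - 4792) = -6 + sqrt(-22275) = -6 + 45*I*sqrt(11) ≈ -6.0 + 149.25*I)
X = 47151612 (X = 1986*23742 = 47151612)
(Q(66) + X)*(33663 + N) = ((18 + (3/142)*66) + 47151612)*(33663 + (-6 + 45*I*sqrt(11))) = ((18 + 99/71) + 47151612)*(33657 + 45*I*sqrt(11)) = (1377/71 + 47151612)*(33657 + 45*I*sqrt(11)) = 3347765829*(33657 + 45*I*sqrt(11))/71 = 112675754506653/71 + 150649462305*I*sqrt(11)/71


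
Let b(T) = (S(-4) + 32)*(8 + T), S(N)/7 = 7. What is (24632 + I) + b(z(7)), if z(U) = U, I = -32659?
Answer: -6812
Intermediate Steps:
S(N) = 49 (S(N) = 7*7 = 49)
b(T) = 648 + 81*T (b(T) = (49 + 32)*(8 + T) = 81*(8 + T) = 648 + 81*T)
(24632 + I) + b(z(7)) = (24632 - 32659) + (648 + 81*7) = -8027 + (648 + 567) = -8027 + 1215 = -6812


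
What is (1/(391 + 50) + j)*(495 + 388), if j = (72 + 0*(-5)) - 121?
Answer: -19079864/441 ≈ -43265.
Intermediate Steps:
j = -49 (j = (72 + 0) - 121 = 72 - 121 = -49)
(1/(391 + 50) + j)*(495 + 388) = (1/(391 + 50) - 49)*(495 + 388) = (1/441 - 49)*883 = -21608/441*883 = -19079864/441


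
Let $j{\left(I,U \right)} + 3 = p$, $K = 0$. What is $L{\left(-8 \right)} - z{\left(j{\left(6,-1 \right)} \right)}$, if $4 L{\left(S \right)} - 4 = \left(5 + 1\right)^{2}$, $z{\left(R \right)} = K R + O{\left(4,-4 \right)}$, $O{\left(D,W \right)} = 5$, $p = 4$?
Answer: $5$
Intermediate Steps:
$j{\left(I,U \right)} = 1$ ($j{\left(I,U \right)} = -3 + 4 = 1$)
$z{\left(R \right)} = 5$ ($z{\left(R \right)} = 0 R + 5 = 0 + 5 = 5$)
$L{\left(S \right)} = 10$ ($L{\left(S \right)} = 1 + \frac{\left(5 + 1\right)^{2}}{4} = 1 + \frac{6^{2}}{4} = 1 + \frac{1}{4} \cdot 36 = 1 + 9 = 10$)
$L{\left(-8 \right)} - z{\left(j{\left(6,-1 \right)} \right)} = 10 - 5 = 5$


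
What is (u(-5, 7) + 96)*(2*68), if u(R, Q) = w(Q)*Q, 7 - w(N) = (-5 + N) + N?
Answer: 11152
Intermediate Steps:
w(N) = 12 - 2*N (w(N) = 7 - ((-5 + N) + N) = 7 - (-5 + 2*N) = 7 + (5 - 2*N) = 12 - 2*N)
u(R, Q) = Q*(12 - 2*Q) (u(R, Q) = (12 - 2*Q)*Q = Q*(12 - 2*Q))
(u(-5, 7) + 96)*(2*68) = (2*7*(6 - 1*7) + 96)*(2*68) = (2*7*(6 - 7) + 96)*136 = (2*7*(-1) + 96)*136 = (-14 + 96)*136 = 82*136 = 11152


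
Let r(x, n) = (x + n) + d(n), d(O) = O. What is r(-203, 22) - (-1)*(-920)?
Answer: -1079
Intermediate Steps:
r(x, n) = x + 2*n (r(x, n) = (x + n) + n = (n + x) + n = x + 2*n)
r(-203, 22) - (-1)*(-920) = (-203 + 2*22) - (-1)*(-920) = (-203 + 44) - 1*920 = -159 - 920 = -1079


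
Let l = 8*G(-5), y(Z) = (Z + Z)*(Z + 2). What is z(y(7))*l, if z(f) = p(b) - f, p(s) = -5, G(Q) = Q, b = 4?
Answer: 5240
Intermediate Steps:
y(Z) = 2*Z*(2 + Z) (y(Z) = (2*Z)*(2 + Z) = 2*Z*(2 + Z))
z(f) = -5 - f
l = -40 (l = 8*(-5) = -40)
z(y(7))*l = (-5 - 2*7*(2 + 7))*(-40) = (-5 - 2*7*9)*(-40) = (-5 - 1*126)*(-40) = (-5 - 126)*(-40) = -131*(-40) = 5240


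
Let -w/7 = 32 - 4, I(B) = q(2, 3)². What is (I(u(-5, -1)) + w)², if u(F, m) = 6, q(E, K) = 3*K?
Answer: 13225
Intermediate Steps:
I(B) = 81 (I(B) = (3*3)² = 9² = 81)
w = -196 (w = -7*(32 - 4) = -7*28 = -196)
(I(u(-5, -1)) + w)² = (81 - 196)² = (-115)² = 13225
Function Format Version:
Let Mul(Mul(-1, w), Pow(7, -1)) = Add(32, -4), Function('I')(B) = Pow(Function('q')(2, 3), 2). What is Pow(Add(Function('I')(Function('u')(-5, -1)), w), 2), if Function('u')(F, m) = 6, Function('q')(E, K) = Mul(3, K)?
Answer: 13225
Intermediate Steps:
Function('I')(B) = 81 (Function('I')(B) = Pow(Mul(3, 3), 2) = Pow(9, 2) = 81)
w = -196 (w = Mul(-7, Add(32, -4)) = Mul(-7, 28) = -196)
Pow(Add(Function('I')(Function('u')(-5, -1)), w), 2) = Pow(Add(81, -196), 2) = Pow(-115, 2) = 13225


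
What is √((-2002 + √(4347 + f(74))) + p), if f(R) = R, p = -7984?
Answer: √(-9986 + √4421) ≈ 99.597*I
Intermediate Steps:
√((-2002 + √(4347 + f(74))) + p) = √((-2002 + √(4347 + 74)) - 7984) = √((-2002 + √4421) - 7984) = √(-9986 + √4421)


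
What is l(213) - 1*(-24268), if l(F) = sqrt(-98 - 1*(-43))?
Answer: 24268 + I*sqrt(55) ≈ 24268.0 + 7.4162*I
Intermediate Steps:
l(F) = I*sqrt(55) (l(F) = sqrt(-98 + 43) = sqrt(-55) = I*sqrt(55))
l(213) - 1*(-24268) = I*sqrt(55) - 1*(-24268) = I*sqrt(55) + 24268 = 24268 + I*sqrt(55)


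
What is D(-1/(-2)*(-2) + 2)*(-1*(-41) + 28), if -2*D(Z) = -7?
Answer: 483/2 ≈ 241.50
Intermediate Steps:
D(Z) = 7/2 (D(Z) = -½*(-7) = 7/2)
D(-1/(-2)*(-2) + 2)*(-1*(-41) + 28) = 7*(-1*(-41) + 28)/2 = 7*(41 + 28)/2 = (7/2)*69 = 483/2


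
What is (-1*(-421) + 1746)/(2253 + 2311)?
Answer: 2167/4564 ≈ 0.47480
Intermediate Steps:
(-1*(-421) + 1746)/(2253 + 2311) = (421 + 1746)/4564 = 2167*(1/4564) = 2167/4564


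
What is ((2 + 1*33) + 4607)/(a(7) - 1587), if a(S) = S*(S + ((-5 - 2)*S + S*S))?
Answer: -2321/769 ≈ -3.0182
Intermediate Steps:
a(S) = S*(S**2 - 6*S) (a(S) = S*(S + (-7*S + S**2)) = S*(S + (S**2 - 7*S)) = S*(S**2 - 6*S))
((2 + 1*33) + 4607)/(a(7) - 1587) = ((2 + 1*33) + 4607)/(7**2*(-6 + 7) - 1587) = ((2 + 33) + 4607)/(49*1 - 1587) = (35 + 4607)/(49 - 1587) = 4642/(-1538) = 4642*(-1/1538) = -2321/769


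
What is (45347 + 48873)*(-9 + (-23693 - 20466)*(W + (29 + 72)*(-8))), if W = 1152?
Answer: -1431268225100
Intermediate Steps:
(45347 + 48873)*(-9 + (-23693 - 20466)*(W + (29 + 72)*(-8))) = (45347 + 48873)*(-9 + (-23693 - 20466)*(1152 + (29 + 72)*(-8))) = 94220*(-9 - 44159*(1152 + 101*(-8))) = 94220*(-9 - 44159*(1152 - 808)) = 94220*(-9 - 44159*344) = 94220*(-9 - 15190696) = 94220*(-15190705) = -1431268225100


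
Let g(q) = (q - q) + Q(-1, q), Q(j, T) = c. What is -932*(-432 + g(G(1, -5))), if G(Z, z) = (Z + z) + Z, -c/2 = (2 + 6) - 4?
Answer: 410080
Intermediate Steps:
c = -8 (c = -2*((2 + 6) - 4) = -2*(8 - 4) = -2*4 = -8)
Q(j, T) = -8
G(Z, z) = z + 2*Z
g(q) = -8 (g(q) = (q - q) - 8 = 0 - 8 = -8)
-932*(-432 + g(G(1, -5))) = -932*(-432 - 8) = -932*(-440) = 410080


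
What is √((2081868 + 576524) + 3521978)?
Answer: 7*√126130 ≈ 2486.0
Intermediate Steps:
√((2081868 + 576524) + 3521978) = √(2658392 + 3521978) = √6180370 = 7*√126130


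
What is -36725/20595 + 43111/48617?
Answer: -179517656/200253423 ≈ -0.89645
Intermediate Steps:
-36725/20595 + 43111/48617 = -36725*1/20595 + 43111*(1/48617) = -7345/4119 + 43111/48617 = -179517656/200253423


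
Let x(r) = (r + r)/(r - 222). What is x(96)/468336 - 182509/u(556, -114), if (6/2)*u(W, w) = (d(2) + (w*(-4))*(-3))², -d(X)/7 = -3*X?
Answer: -37395937301/120088492524 ≈ -0.31140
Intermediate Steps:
x(r) = 2*r/(-222 + r) (x(r) = (2*r)/(-222 + r) = 2*r/(-222 + r))
d(X) = 21*X (d(X) = -(-21)*X = 21*X)
u(W, w) = (42 + 12*w)²/3 (u(W, w) = (21*2 + (w*(-4))*(-3))²/3 = (42 - 4*w*(-3))²/3 = (42 + 12*w)²/3)
x(96)/468336 - 182509/u(556, -114) = (2*96/(-222 + 96))/468336 - 182509*1/(12*(7 + 2*(-114))²) = (2*96/(-126))*(1/468336) - 182509*1/(12*(7 - 228)²) = (2*96*(-1/126))*(1/468336) - 182509/(12*(-221)²) = -32/21*1/468336 - 182509/(12*48841) = -2/614691 - 182509/586092 = -37395937301/120088492524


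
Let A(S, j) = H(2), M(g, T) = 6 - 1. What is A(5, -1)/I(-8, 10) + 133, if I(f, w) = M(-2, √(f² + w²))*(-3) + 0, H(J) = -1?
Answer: 1996/15 ≈ 133.07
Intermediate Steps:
M(g, T) = 5
I(f, w) = -15 (I(f, w) = 5*(-3) + 0 = -15 + 0 = -15)
A(S, j) = -1
A(5, -1)/I(-8, 10) + 133 = -1/(-15) + 133 = -1/15*(-1) + 133 = 1/15 + 133 = 1996/15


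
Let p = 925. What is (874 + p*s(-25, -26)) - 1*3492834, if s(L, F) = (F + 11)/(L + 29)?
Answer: -13981715/4 ≈ -3.4954e+6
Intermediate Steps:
s(L, F) = (11 + F)/(29 + L)
(874 + p*s(-25, -26)) - 1*3492834 = (874 + 925*((11 - 26)/(29 - 25))) - 1*3492834 = (874 + 925*(-15/4)) - 3492834 = (874 - 13875/4) - 3492834 = -10379/4 - 3492834 = -13981715/4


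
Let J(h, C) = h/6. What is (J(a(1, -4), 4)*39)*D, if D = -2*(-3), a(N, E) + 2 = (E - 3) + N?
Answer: -312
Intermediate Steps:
a(N, E) = -5 + E + N (a(N, E) = -2 + ((E - 3) + N) = -2 + ((-3 + E) + N) = -2 + (-3 + E + N) = -5 + E + N)
D = 6
J(h, C) = h/6 (J(h, C) = h*(⅙) = h/6)
(J(a(1, -4), 4)*39)*D = (((-5 - 4 + 1)/6)*39)*6 = (((⅙)*(-8))*39)*6 = -4/3*39*6 = -52*6 = -312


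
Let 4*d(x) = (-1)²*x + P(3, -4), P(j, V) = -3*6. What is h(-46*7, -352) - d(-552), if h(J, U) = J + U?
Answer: -1063/2 ≈ -531.50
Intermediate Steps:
P(j, V) = -18
d(x) = -9/2 + x/4 (d(x) = ((-1)²*x - 18)/4 = (1*x - 18)/4 = (x - 18)/4 = (-18 + x)/4 = -9/2 + x/4)
h(-46*7, -352) - d(-552) = (-46*7 - 352) - (-9/2 + (¼)*(-552)) = (-322 - 352) - (-9/2 - 138) = -674 - 1*(-285/2) = -674 + 285/2 = -1063/2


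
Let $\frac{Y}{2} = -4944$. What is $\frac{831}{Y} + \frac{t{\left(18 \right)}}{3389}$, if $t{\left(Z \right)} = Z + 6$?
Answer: $- \frac{859649}{11170144} \approx -0.076959$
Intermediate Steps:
$Y = -9888$ ($Y = 2 \left(-4944\right) = -9888$)
$t{\left(Z \right)} = 6 + Z$
$\frac{831}{Y} + \frac{t{\left(18 \right)}}{3389} = \frac{831}{-9888} + \frac{6 + 18}{3389} = 831 \left(- \frac{1}{9888}\right) + 24 \cdot \frac{1}{3389} = - \frac{277}{3296} + \frac{24}{3389} = - \frac{859649}{11170144}$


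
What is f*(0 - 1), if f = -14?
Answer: 14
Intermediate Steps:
f*(0 - 1) = -14*(0 - 1) = -14*(-1) = 14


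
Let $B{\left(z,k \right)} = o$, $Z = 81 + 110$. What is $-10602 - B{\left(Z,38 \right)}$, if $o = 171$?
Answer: $-10773$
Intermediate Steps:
$Z = 191$
$B{\left(z,k \right)} = 171$
$-10602 - B{\left(Z,38 \right)} = -10602 - 171 = -10773$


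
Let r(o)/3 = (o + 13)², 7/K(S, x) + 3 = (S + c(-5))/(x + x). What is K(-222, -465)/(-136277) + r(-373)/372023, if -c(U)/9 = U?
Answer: 46150304699510/44158113361141 ≈ 1.0451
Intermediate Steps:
c(U) = -9*U
K(S, x) = 7/(-3 + (45 + S)/(2*x)) (K(S, x) = 7/(-3 + (S - 9*(-5))/(x + x)) = 7/(-3 + (S + 45)/((2*x))) = 7/(-3 + (45 + S)*(1/(2*x))) = 7/(-3 + (45 + S)/(2*x)))
r(o) = 3*(13 + o)² (r(o) = 3*(o + 13)² = 3*(13 + o)²)
K(-222, -465)/(-136277) + r(-373)/372023 = (14*(-465)/(45 - 222 - 6*(-465)))/(-136277) + (3*(13 - 373)²)/372023 = (14*(-465)/(45 - 222 + 2790))*(-1/136277) + (3*(-360)²)*(1/372023) = (14*(-465)/2613)*(-1/136277) + (3*129600)*(1/372023) = (14*(-465)*(1/2613))*(-1/136277) + 388800*(1/372023) = -2170/871*(-1/136277) + 388800/372023 = 2170/118697267 + 388800/372023 = 46150304699510/44158113361141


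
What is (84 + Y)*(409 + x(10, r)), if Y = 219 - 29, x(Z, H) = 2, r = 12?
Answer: 112614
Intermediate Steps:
Y = 190
(84 + Y)*(409 + x(10, r)) = (84 + 190)*(409 + 2) = 274*411 = 112614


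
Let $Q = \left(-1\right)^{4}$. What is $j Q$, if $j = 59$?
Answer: $59$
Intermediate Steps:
$Q = 1$
$j Q = 59 \cdot 1 = 59$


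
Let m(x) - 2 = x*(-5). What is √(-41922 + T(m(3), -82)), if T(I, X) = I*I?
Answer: I*√41753 ≈ 204.34*I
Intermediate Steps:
m(x) = 2 - 5*x (m(x) = 2 + x*(-5) = 2 - 5*x)
T(I, X) = I²
√(-41922 + T(m(3), -82)) = √(-41922 + (2 - 5*3)²) = √(-41922 + (2 - 15)²) = √(-41922 + (-13)²) = √(-41922 + 169) = √(-41753) = I*√41753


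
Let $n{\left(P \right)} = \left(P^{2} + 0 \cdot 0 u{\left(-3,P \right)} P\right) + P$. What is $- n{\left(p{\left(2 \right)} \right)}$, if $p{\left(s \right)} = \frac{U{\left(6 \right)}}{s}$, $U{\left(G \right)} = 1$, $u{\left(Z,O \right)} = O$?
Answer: $- \frac{3}{4} \approx -0.75$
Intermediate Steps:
$p{\left(s \right)} = \frac{1}{s}$ ($p{\left(s \right)} = 1 \frac{1}{s} = \frac{1}{s}$)
$n{\left(P \right)} = P + P^{2}$ ($n{\left(P \right)} = \left(P^{2} + 0 \cdot 0 P P\right) + P = \left(P^{2} + 0 P P\right) + P = \left(P^{2} + 0 P\right) + P = \left(P^{2} + 0\right) + P = P^{2} + P = P + P^{2}$)
$- n{\left(p{\left(2 \right)} \right)} = - \frac{1 + \frac{1}{2}}{2} = - \frac{3}{2 \cdot 2} = \left(-1\right) \frac{3}{4} = - \frac{3}{4}$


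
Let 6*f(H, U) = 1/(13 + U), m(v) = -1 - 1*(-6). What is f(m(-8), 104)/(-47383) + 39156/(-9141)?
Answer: -434146930079/101351952702 ≈ -4.2836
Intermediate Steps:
m(v) = 5 (m(v) = -1 + 6 = 5)
f(H, U) = 1/(6*(13 + U))
f(m(-8), 104)/(-47383) + 39156/(-9141) = (1/(6*(13 + 104)))/(-47383) + 39156/(-9141) = ((⅙)/117)*(-1/47383) + 39156*(-1/9141) = ((⅙)*(1/117))*(-1/47383) - 13052/3047 = (1/702)*(-1/47383) - 13052/3047 = -1/33262866 - 13052/3047 = -434146930079/101351952702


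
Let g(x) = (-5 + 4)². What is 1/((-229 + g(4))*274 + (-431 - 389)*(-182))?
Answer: 1/86768 ≈ 1.1525e-5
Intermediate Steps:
g(x) = 1 (g(x) = (-1)² = 1)
1/((-229 + g(4))*274 + (-431 - 389)*(-182)) = 1/((-229 + 1)*274 + (-431 - 389)*(-182)) = 1/(-228*274 - 820*(-182)) = 1/(-62472 + 149240) = 1/86768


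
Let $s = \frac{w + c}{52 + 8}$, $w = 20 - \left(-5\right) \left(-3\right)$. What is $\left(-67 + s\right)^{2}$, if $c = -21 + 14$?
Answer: $\frac{4044121}{900} \approx 4493.5$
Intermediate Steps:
$w = 5$ ($w = 20 - 15 = 5$)
$c = -7$
$s = - \frac{1}{30}$ ($s = \frac{5 - 7}{52 + 8} = - \frac{2}{60} = \left(-2\right) \frac{1}{60} = - \frac{1}{30} \approx -0.033333$)
$\left(-67 + s\right)^{2} = \left(-67 - \frac{1}{30}\right)^{2} = \left(- \frac{2011}{30}\right)^{2} = \frac{4044121}{900}$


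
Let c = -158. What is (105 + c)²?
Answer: 2809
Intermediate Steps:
(105 + c)² = (105 - 158)² = (-53)² = 2809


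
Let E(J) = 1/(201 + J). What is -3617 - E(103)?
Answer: -1099569/304 ≈ -3617.0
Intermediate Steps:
-3617 - E(103) = -3617 - 1/(201 + 103) = -3617 - 1/304 = -1099569/304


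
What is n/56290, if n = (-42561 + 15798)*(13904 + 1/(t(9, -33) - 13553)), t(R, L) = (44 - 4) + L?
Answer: -5040639311829/762504340 ≈ -6610.6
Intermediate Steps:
t(R, L) = 40 + L
n = -5040639311829/13546 (n = (-42561 + 15798)*(13904 + 1/((40 - 33) - 13553)) = -26763*(13904 + 1/(7 - 13553)) = -26763*(13904 + 1/(-13546)) = -26763*(13904 - 1/13546) = -26763*188343583/13546 = -5040639311829/13546 ≈ -3.7211e+8)
n/56290 = -5040639311829/13546/56290 = -5040639311829/13546*1/56290 = -5040639311829/762504340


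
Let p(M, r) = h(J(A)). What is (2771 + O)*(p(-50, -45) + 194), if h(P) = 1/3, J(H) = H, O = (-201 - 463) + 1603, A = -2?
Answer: 2162930/3 ≈ 7.2098e+5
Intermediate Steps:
O = 939 (O = -664 + 1603 = 939)
h(P) = ⅓
p(M, r) = ⅓
(2771 + O)*(p(-50, -45) + 194) = (2771 + 939)*(⅓ + 194) = 3710*(583/3) = 2162930/3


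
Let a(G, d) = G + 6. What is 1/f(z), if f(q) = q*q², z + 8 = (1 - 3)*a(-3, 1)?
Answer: -1/2744 ≈ -0.00036443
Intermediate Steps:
a(G, d) = 6 + G
z = -14 (z = -8 + (1 - 3)*(6 - 3) = -8 - 2*3 = -8 - 6 = -14)
f(q) = q³
1/f(z) = 1/((-14)³) = 1/(-2744) = -1/2744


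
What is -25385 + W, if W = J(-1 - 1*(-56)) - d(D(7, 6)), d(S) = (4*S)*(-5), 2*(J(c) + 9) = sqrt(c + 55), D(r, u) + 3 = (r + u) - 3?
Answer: -25254 + sqrt(110)/2 ≈ -25249.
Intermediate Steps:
D(r, u) = -6 + r + u (D(r, u) = -3 + ((r + u) - 3) = -3 + (-3 + r + u) = -6 + r + u)
J(c) = -9 + sqrt(55 + c)/2 (J(c) = -9 + sqrt(c + 55)/2 = -9 + sqrt(55 + c)/2)
d(S) = -20*S
W = 131 + sqrt(110)/2 (W = (-9 + sqrt(55 + (-1 - 1*(-56)))/2) - (-20)*(-6 + 7 + 6) = (-9 + sqrt(55 + (-1 + 56))/2) - (-20)*7 = (-9 + sqrt(55 + 55)/2) - 1*(-140) = (-9 + sqrt(110)/2) + 140 = 131 + sqrt(110)/2 ≈ 136.24)
-25385 + W = -25385 + (131 + sqrt(110)/2) = -25254 + sqrt(110)/2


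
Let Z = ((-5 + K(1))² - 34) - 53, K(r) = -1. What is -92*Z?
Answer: 4692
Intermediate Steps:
Z = -51 (Z = ((-5 - 1)² - 34) - 53 = ((-6)² - 34) - 53 = (36 - 34) - 53 = 2 - 53 = -51)
-92*Z = -92*(-51) = 4692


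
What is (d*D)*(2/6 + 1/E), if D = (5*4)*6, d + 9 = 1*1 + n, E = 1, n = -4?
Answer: -1920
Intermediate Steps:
d = -12 (d = -9 + (1*1 - 4) = -9 + (1 - 4) = -9 - 3 = -12)
D = 120 (D = 20*6 = 120)
(d*D)*(2/6 + 1/E) = (-12*120)*(2/6 + 1/1) = -1440*(2*(⅙) + 1*1) = -1440*(⅓ + 1) = -1440*4/3 = -1920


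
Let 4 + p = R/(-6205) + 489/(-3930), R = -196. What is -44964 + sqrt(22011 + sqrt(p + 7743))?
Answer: -44964 + sqrt(58173598353245100 + 1625710*sqrt(20453413148693890))/1625710 ≈ -44815.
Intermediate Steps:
p = -6653771/1625710 (p = -4 + (-196/(-6205) + 489/(-3930)) = -4 + (-196*(-1/6205) + 489*(-1/3930)) = -4 + (196/6205 - 163/1310) = -4 - 150931/1625710 = -6653771/1625710 ≈ -4.0928)
-44964 + sqrt(22011 + sqrt(p + 7743)) = -44964 + sqrt(22011 + sqrt(-6653771/1625710 + 7743)) = -44964 + sqrt(22011 + sqrt(12581218759/1625710)) = -44964 + sqrt(22011 + sqrt(20453413148693890)/1625710)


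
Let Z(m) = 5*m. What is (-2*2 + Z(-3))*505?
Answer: -9595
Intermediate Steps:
(-2*2 + Z(-3))*505 = (-2*2 + 5*(-3))*505 = (-4 - 15)*505 = -19*505 = -9595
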